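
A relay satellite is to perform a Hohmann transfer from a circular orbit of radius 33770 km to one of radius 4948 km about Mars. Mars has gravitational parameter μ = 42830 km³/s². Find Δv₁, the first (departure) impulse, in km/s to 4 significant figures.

The Hohmann ellipse has a_t = (r₁ + r₂)/2 = 19359 km.
On the circular orbit at r = 33770 km, v_c = √(μ/r) = 1.12618 km/s.
Vis-viva on the transfer ellipse at r = 33770 km gives v_t = √[μ(2/r − 1/a_t)] = 0.569353 km/s.
Δv₁ = |v_t − v_c| = |0.569353 − 1.12618| = 0.5568 km/s.

Δv₁ = 0.5568 km/s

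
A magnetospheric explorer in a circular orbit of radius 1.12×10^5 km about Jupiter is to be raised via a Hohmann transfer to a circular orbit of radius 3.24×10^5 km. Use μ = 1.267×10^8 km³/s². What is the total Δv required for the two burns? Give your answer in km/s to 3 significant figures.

Δv = 13.0 km/s

Transfer-ellipse semi-major axis a_t = (r₁ + r₂)/2 = (1.120×10^5 + 3.240×10^5)/2 = 2.180×10^5 km.
Circular speed at r₁: v₁ = √(μ/r₁) = √(1.267×10^8/1.120×10^5) = 33.63 km/s.
On the transfer ellipse at r₁, vis-viva gives v_p = √[μ(2/r₁ − 1/a_t)] = 41.00 km/s.
First burn Δv₁ = |v_p − v₁| = 7.370 km/s.
Circular speed at r₂: v₂ = √(μ/r₂) = 19.775 km/s.
Transfer-orbit speed at r₂: v_a = √[μ(2/r₂ − 1/a_t)] = 14.174 km/s.
Second burn Δv₂ = |v₂ − v_a| = 5.601 km/s.
Δv = Δv₁ + Δv₂ = 7.370 + 5.601 = 12.97 km/s.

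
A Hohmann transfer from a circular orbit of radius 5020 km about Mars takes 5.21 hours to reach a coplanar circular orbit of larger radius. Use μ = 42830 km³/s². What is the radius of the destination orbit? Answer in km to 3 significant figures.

r₂ = 18000 km

Transfer time t = 5.21 hours = 18756 s, and t = π√(a_t³/μ).
So a_t = (μ t²/π²)^(1/3) = (42830 × (18756)² / π²)^(1/3) = 11514 km.
Since a_t = (r₁ + r₂)/2, r₂ = 2a_t − r₁ = 2×11514 − 5020 = 18008 km.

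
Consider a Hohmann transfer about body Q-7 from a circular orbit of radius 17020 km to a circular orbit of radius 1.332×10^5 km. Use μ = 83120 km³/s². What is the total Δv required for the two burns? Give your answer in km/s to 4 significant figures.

Semi-major axis of the transfer orbit: a_t = (17020 + 1.332×10^5)/2 = 75110 km.
Circular speed at r₁: v₁ = √(μ/r₁) = √(83120/17020) = 2.210 km/s.
Transfer-orbit speed at r₁ (v² = μ(2/r − 1/a)): v_p = √[μ(2/r₁ − 1/a_t)] = 2.943 km/s.
First burn Δv₁ = |v_p − v₁| = 0.7330 km/s.
Circular speed at r₂: v₂ = √(μ/r₂) = 0.78995 km/s.
Transfer-orbit speed at r₂: v_a = √[μ(2/r₂ − 1/a_t)] = 0.37604 km/s.
Second burn Δv₂ = |v₂ − v_a| = 0.4139 km/s.
Total Δv = Δv₁ + Δv₂ = 1.147 km/s.

Δv = 1.147 km/s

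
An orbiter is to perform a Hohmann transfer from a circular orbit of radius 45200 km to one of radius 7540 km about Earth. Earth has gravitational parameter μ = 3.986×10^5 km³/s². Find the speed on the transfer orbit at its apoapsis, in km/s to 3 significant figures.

v = 1.59 km/s

The Hohmann ellipse has a_t = (r₁ + r₂)/2 = 26370 km.
The apoapsis of the transfer ellipse is at r = 45200 km.
Vis-viva: v = √[μ(2/r − 1/a_t)] = √[3.986×10^5 × (2/45200 − 1/26370)] = 1.588 km/s.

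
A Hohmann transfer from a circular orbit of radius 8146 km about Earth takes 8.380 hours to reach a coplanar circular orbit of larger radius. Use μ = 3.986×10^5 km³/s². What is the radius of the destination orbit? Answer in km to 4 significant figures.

r₂ = 58350 km

Transfer time t = 8.380 hours = 30168 s, and t = π√(a_t³/μ).
So a_t = (μ t²/π²)^(1/3) = (3.986×10^5 × (30168)² / π²)^(1/3) = 33249 km.
Since a_t = (r₁ + r₂)/2, r₂ = 2a_t − r₁ = 2×33249 − 8146 = 58352 km.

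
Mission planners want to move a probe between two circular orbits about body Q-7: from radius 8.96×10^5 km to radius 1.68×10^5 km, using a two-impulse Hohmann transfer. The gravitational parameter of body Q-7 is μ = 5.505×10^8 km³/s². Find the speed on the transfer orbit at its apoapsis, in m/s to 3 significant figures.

v = 13900 m/s

Semi-major axis of the transfer orbit: a_t = (8.960×10^5 + 1.680×10^5)/2 = 5.320×10^5 km.
At apoapsis, r = 8.960×10^5 km.
From the vis-viva equation, v = √[μ(2/r − 1/a_t)] = 13.93 km/s.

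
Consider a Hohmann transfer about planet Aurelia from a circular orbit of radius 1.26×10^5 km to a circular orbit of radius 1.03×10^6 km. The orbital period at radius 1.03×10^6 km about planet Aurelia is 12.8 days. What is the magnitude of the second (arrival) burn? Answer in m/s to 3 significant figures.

From Kepler's third law T² = 4π²r³/μ at r = 1.03×10^6 km, T = 12.8 days = 12.8 × 86400 s = 1.10592×10^6 s: μ = 4π²r³/T² = 3.52715×10^7 km³/s².
The Hohmann ellipse has a_t = (r₁ + r₂)/2 = 5.780×10^5 km.
On the circular orbit at r = 1.030×10^6 km, v_c = √(μ/r) = 5.852 km/s.
Transfer-orbit speed at the same r (vis-viva, a = a_t): v_t = √[μ(2/r − 1/a_t)] = 2.732 km/s.
Δv₂ = |v_t − v_c| = |2.732 − 5.852| = 3.120 km/s.

Δv₂ = 3120 m/s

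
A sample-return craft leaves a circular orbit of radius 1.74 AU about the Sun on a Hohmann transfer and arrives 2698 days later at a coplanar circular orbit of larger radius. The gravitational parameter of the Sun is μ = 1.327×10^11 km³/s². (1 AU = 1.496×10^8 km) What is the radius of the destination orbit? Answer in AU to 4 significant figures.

In km: r₁ = 1.74 × 1.496×10^8 = 2.60304×10^8 km.
Transfer time t = 2698 days = 2.331072×10^8 s, and t = π√(a_t³/μ).
So a_t = (μ t²/π²)^(1/3) = (1.327×10^11 × (2.331072×10^8)² / π²)^(1/3) = 9.0066×10^8 km.
Since a_t = (r₁ + r₂)/2, r₂ = 2a_t − r₁ = 2×9.0066×10^8 − 2.60304×10^8 = 1.541016×10^9 km.
In AU: r₂ = 1.541016×10^9 / 1.496×10^8 = 10.30 AU.

r₂ = 10.30 AU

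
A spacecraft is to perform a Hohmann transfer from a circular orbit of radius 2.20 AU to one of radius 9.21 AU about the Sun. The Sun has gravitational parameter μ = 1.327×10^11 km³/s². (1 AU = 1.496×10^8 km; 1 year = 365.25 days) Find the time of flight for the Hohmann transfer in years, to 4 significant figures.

t = 6.814 years

In km: r₁ = 2.20 × 1.496×10^8 = 3.2912×10^8 km; r₂ = 9.21 × 1.496×10^8 = 1.377816×10^9 km.
The Hohmann ellipse has a_t = (r₁ + r₂)/2 = 8.53468×10^8 km.
Transfer time t = π√(a_t³/μ) = π√((8.53468×10^8)³ / 1.327×10^11) = 2.1503×10^8 s.
Converting: 2.1503×10^8 s ÷ 3.15576×10^7 s/year (365.25 × 86400) = 6.814 years.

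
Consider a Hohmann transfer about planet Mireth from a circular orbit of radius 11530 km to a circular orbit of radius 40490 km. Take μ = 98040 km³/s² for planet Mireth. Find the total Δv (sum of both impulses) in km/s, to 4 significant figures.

Semi-major axis of the transfer orbit: a_t = (11530 + 40490)/2 = 26010 km.
Circular speed at r₁: v₁ = √(μ/r₁) = √(98040/11530) = 2.9160 km/s.
On the transfer ellipse at r₁, vis-viva gives v_p = √[μ(2/r₁ − 1/a_t)] = 3.6382 km/s.
First burn Δv₁ = |v_p − v₁| = 0.7222 km/s.
At r₂, v₂ = √(μ/r₂) = 1.556 km/s.
Transfer-orbit speed at r₂: v_a = √[μ(2/r₂ − 1/a_t)] = 1.036 km/s.
Second burn Δv₂ = |v₂ − v_a| = 0.5200 km/s.
Δv = Δv₁ + Δv₂ = 0.7222 + 0.5200 = 1.242 km/s.

Δv = 1.242 km/s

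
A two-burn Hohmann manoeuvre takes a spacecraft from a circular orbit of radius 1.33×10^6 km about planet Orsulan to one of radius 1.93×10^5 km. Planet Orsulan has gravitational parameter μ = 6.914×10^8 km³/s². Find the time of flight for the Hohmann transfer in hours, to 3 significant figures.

The Hohmann ellipse has a_t = (r₁ + r₂)/2 = 7.615×10^5 km.
Transfer time t = π√(a_t³/μ) = π√((7.615×10^5)³ / 6.914×10^8) = 79390 s.
Converting: 79390 s ÷ 3600 s/hour = 22.1 hours.

t = 22.1 hours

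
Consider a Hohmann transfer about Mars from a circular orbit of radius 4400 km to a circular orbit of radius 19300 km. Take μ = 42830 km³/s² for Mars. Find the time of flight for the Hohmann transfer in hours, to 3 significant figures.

t = 5.44 hours

The Hohmann ellipse has a_t = (r₁ + r₂)/2 = 11850 km.
By Kepler's third law the transfer-orbit period is T = 2π√(a_t³/μ), so t = T/2 = 19580 s.
Converting: 19580 s ÷ 3600 s/hour = 5.44 hours.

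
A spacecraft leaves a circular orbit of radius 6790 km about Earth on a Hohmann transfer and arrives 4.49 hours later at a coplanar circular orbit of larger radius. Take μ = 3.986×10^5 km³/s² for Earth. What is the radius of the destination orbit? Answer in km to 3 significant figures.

r₂ = 37100 km

Transfer time t = 4.49 hours = 16164 s, and t = π√(a_t³/μ).
So a_t = (μ t²/π²)^(1/3) = (3.986×10^5 × (16164)² / π²)^(1/3) = 21934 km.
Since a_t = (r₁ + r₂)/2, r₂ = 2a_t − r₁ = 2×21934 − 6790 = 37078 km.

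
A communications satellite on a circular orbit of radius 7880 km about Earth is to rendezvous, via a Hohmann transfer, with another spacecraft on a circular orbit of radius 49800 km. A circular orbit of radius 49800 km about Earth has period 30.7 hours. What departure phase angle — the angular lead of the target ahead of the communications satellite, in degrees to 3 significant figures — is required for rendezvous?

From Kepler's third law T² = 4π²r³/μ at r = 49800 km, T = 30.7 hours = 30.7 × 3600 s = 1.1052×10^5 s: μ = 4π²r³/T² = 3.99177×10^5 km³/s².
Transfer-ellipse semi-major axis a_t = (r₁ + r₂)/2 = (7880 + 49800)/2 = 28840 km.
The half-period of the transfer ellipse is t = π√(a_t³/μ) = 24353 s.
The target's mean motion on its circular orbit is ω₂ = √(μ/r₂³) = 5.6851×10^-5 rad/s.
Angle swept by the target during transfer: ω₂·t = 1.3845 rad = 79.33°.
The communications satellite traverses 180° on the transfer ellipse, so the target must lead by 180° − 79.33° = 101°.

φ = 101°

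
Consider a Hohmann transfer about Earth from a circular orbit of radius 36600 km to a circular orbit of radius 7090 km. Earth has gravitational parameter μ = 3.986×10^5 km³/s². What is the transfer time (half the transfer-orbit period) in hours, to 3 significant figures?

Transfer-ellipse semi-major axis a_t = (r₁ + r₂)/2 = (36600 + 7090)/2 = 21845 km.
Transfer time t = π√(a_t³/μ) = π√((21845)³ / 3.986×10^5) = 16070 s.
Converting: 16070 s ÷ 3600 s/hour = 4.46 hours.

t = 4.46 hours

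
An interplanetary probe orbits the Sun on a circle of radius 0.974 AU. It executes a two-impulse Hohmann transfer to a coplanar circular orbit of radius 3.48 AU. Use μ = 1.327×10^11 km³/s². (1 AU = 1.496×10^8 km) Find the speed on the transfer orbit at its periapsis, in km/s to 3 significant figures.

In km: r₁ = 0.974 × 1.496×10^8 = 1.457104×10^8 km; r₂ = 3.48 × 1.496×10^8 = 5.20608×10^8 km.
Transfer-ellipse semi-major axis a_t = (r₁ + r₂)/2 = (1.457104×10^8 + 5.20608×10^8)/2 = 3.331592×10^8 km.
At periapsis, r = 1.457104×10^8 km.
Applying v² = μ(2/r − 1/a_t): v = 37.72 km/s.

v = 37.7 km/s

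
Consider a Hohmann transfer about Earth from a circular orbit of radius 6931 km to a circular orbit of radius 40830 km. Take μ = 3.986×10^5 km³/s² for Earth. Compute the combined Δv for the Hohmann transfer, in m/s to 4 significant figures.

Semi-major axis of the transfer orbit: a_t = (6931 + 40830)/2 = 23880.5 km.
Circular speed at r₁: v₁ = √(μ/r₁) = √(3.986×10^5/6931) = 7.58352 km/s.
Transfer-orbit speed at r₁ (vis-viva): v_p = √[μ(2/r₁ − 1/a_t)] = 9.91605 km/s.
First burn Δv₁ = |v_p − v₁| = 2.333 km/s.
At r₂, v₂ = √(μ/r₂) = 3.124 km/s.
Transfer-orbit speed at r₂: v_a = √[μ(2/r₂ − 1/a_t)] = 1.683 km/s.
Second burn Δv₂ = |v₂ − v_a| = 1.441 km/s.
Δv = Δv₁ + Δv₂ = 2.333 + 1.441 = 3.774 km/s.

Δv = 3774 m/s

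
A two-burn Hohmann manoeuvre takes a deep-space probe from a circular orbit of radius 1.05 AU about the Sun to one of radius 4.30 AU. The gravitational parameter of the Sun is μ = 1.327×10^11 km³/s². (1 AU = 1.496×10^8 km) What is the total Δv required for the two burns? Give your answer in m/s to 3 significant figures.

In km: r₁ = 1.05 × 1.496×10^8 = 1.5708×10^8 km; r₂ = 4.30 × 1.496×10^8 = 6.4328×10^8 km.
The Hohmann ellipse has a_t = (r₁ + r₂)/2 = 4.0018×10^8 km.
At r₁ the circular-orbit speed is v₁ = √(μ/r₁) = 29.065 km/s.
Transfer-orbit speed at r₁ (vis-viva equation): v_p = √[μ(2/r₁ − 1/a_t)] = 36.851 km/s.
First burn Δv₁ = |v_p − v₁| = 7.786 km/s.
Circular speed at r₂: v₂ = √(μ/r₂) = 14.3627 km/s.
Transfer-orbit speed at r₂: v_a = √[μ(2/r₂ − 1/a_t)] = 8.99846 km/s.
Second burn Δv₂ = |v₂ − v_a| = 5.364 km/s.
Total Δv = Δv₁ + Δv₂ = 13.15 km/s.

Δv = 13100 m/s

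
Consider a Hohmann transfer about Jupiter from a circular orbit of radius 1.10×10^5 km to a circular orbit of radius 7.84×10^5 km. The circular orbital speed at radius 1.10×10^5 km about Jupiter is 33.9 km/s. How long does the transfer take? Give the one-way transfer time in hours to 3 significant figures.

From the circular-orbit relation v² = μ/r at r = 1.10×10^5 km: μ = v²r = (33.9)² × 1.10×10^5 = 1.26413×10^8 km³/s².
Semi-major axis of the transfer orbit: a_t = (1.100×10^5 + 7.840×10^5)/2 = 4.470×10^5 km.
By Kepler's third law the transfer-orbit period is T = 2π√(a_t³/μ), so t = T/2 = 83510 s.
Converting: 83510 s ÷ 3600 s/hour = 23.2 hours.

t = 23.2 hours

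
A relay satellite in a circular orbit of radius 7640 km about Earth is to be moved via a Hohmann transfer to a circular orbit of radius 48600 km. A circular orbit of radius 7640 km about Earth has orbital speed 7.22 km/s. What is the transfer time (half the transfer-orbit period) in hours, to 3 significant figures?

From the circular-orbit relation v² = μ/r at r = 7640 km: μ = v²r = (7.22)² × 7640 = 3.98261×10^5 km³/s².
The Hohmann ellipse has a_t = (r₁ + r₂)/2 = 28120 km.
By Kepler's third law the transfer-orbit period is T = 2π√(a_t³/μ), so t = T/2 = 23470 s.
Converting: 23470 s ÷ 3600 s/hour = 6.52 hours.

t = 6.52 hours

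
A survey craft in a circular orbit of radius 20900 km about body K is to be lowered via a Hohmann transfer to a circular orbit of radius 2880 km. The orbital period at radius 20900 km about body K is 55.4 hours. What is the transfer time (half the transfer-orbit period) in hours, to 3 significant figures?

From Kepler's third law T² = 4π²r³/μ at r = 20900 km, T = 55.4 hours = 55.4 × 3600 s = 1.9944×10^5 s: μ = 4π²r³/T² = 9060.96 km³/s².
The Hohmann ellipse has a_t = (r₁ + r₂)/2 = 11890 km.
By Kepler's third law the transfer-orbit period is T = 2π√(a_t³/μ), so t = T/2 = 42790 s.
Converting: 42790 s ÷ 3600 s/hour = 11.9 hours.

t = 11.9 hours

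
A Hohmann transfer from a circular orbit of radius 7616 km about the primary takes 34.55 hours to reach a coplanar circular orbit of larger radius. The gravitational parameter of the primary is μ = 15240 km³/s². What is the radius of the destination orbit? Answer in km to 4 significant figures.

Transfer time t = 34.55 hours = 1.2438×10^5 s, and t = π√(a_t³/μ).
So a_t = (μ t²/π²)^(1/3) = (15240 × (1.2438×10^5)² / π²)^(1/3) = 28800 km.
Since a_t = (r₁ + r₂)/2, r₂ = 2a_t − r₁ = 2×28800 − 7616 = 49984 km.

r₂ = 49980 km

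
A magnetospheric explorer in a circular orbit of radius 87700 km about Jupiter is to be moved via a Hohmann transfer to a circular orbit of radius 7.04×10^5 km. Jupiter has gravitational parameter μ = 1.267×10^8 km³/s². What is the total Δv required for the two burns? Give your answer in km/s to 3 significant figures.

Semi-major axis of the transfer orbit: a_t = (87700 + 7.040×10^5)/2 = 3.9585×10^5 km.
Circular speed at r₁: v₁ = √(μ/r₁) = √(1.267×10^8/87700) = 38.01 km/s.
Transfer-orbit speed at r₁ (v² = μ(2/r − 1/a)): v_p = √[μ(2/r₁ − 1/a_t)] = 50.69 km/s.
First burn Δv₁ = |v_p − v₁| = 12.68 km/s.
Circular speed at r₂: v₂ = √(μ/r₂) = 13.4153 km/s.
Transfer-orbit speed at r₂: v_a = √[μ(2/r₂ − 1/a_t)] = 6.31446 km/s.
Second burn Δv₂ = |v₂ − v_a| = 7.101 km/s.
Total Δv = Δv₁ + Δv₂ = 19.78 km/s.

Δv = 19.8 km/s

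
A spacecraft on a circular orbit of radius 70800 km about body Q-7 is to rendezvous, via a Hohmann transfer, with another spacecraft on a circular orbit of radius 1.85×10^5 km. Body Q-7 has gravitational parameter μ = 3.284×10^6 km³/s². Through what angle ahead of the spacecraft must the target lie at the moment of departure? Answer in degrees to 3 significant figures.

The Hohmann ellipse has a_t = (r₁ + r₂)/2 = 1.279×10^5 km.
Transfer time t = π√(a_t³/μ) = 79300 s.
Target angular speed ω₂ = √(μ/r₂³) = 2.277×10^-5 rad/s.
Angle swept by the target during transfer: ω₂·t = 1.806 rad = 103.5°.
Arrival is 180° from departure on the ellipse, so φ = 180° − 103.5° = 76.5°.

φ = 76.5°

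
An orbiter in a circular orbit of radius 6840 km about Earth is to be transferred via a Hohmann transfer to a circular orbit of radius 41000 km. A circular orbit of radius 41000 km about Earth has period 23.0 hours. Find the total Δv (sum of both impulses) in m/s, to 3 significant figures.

Δv = 3800 m/s

From Kepler's third law T² = 4π²r³/μ at r = 41000 km, T = 23.0 hours = 23.0 × 3600 s = 82800 s: μ = 4π²r³/T² = 3.96872×10^5 km³/s².
Semi-major axis of the transfer orbit: a_t = (6840 + 41000)/2 = 23920 km.
Circular speed at r₁: v₁ = √(μ/r₁) = √(3.96872×10^5/6840) = 7.6172 km/s.
Transfer-orbit speed at r₁ (vis-viva): v_p = √[μ(2/r₁ − 1/a_t)] = 9.9726 km/s.
First burn Δv₁ = |v_p − v₁| = 2.355 km/s.
At r₂, v₂ = √(μ/r₂) = 3.11124 km/s.
Transfer-orbit speed at r₂: v_a = √[μ(2/r₂ − 1/a_t)] = 1.66372 km/s.
Second burn Δv₂ = |v₂ − v_a| = 1.448 km/s.
Δv = Δv₁ + Δv₂ = 2.355 + 1.448 = 3.803 km/s.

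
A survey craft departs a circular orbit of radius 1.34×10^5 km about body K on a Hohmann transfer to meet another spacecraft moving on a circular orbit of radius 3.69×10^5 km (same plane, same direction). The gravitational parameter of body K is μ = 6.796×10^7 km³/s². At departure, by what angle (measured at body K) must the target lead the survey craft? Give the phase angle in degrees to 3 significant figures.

φ = 78.7°

The Hohmann ellipse has a_t = (r₁ + r₂)/2 = 2.515×10^5 km.
Transfer time t = π√(a_t³/μ) = 48070 s.
Target angular speed ω₂ = √(μ/r₂³) = 3.678×10^-5 rad/s.
Angle swept by the target during transfer: ω₂·t = 1.768 rad = 101.3°.
The survey craft traverses 180° on the transfer ellipse, so the target must lead by 180° − 101.3° = 78.7°.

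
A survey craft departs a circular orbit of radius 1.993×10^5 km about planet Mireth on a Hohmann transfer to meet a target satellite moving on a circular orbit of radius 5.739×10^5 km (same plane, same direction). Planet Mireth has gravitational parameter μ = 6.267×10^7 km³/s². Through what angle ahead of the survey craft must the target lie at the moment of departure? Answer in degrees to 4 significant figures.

φ = 80.48°

Transfer-ellipse semi-major axis a_t = (r₁ + r₂)/2 = (1.993×10^5 + 5.739×10^5)/2 = 3.866×10^5 km.
The half-period of the transfer ellipse is t = π√(a_t³/μ) = 95390 s.
Target angular speed ω₂ = √(μ/r₂³) = 1.821×10^-5 rad/s.
Angle swept by the target during transfer: ω₂·t = 1.737 rad = 99.52°.
The survey craft traverses 180° on the transfer ellipse, so the target must lead by 180° − 99.52° = 80.48°.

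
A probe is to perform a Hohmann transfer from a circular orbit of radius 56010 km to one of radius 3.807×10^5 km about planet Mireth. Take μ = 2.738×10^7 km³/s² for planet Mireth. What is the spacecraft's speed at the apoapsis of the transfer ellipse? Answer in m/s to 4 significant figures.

v = 4295 m/s

Transfer-ellipse semi-major axis a_t = (r₁ + r₂)/2 = (56010 + 3.807×10^5)/2 = 2.18355×10^5 km.
At apoapsis, r = 3.807×10^5 km.
Vis-viva: v = √[μ(2/r − 1/a_t)] = √[2.738×10^7 × (2/3.807×10^5 − 1/2.18355×10^5)] = 4.295 km/s.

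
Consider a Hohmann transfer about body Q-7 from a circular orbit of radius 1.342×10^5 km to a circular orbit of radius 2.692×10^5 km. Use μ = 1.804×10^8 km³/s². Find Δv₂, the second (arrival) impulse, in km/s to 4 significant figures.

Δv₂ = 4.771 km/s

Semi-major axis of the transfer orbit: a_t = (1.342×10^5 + 2.692×10^5)/2 = 2.017×10^5 km.
On the circular orbit at r = 2.692×10^5 km, v_c = √(μ/r) = 25.887 km/s.
Transfer-orbit speed at the same r (vis-viva, a = a_t): v_t = √[μ(2/r − 1/a_t)] = 21.116 km/s.
Δv₂ = |v_t − v_c| = |21.116 − 25.887| = 4.771 km/s.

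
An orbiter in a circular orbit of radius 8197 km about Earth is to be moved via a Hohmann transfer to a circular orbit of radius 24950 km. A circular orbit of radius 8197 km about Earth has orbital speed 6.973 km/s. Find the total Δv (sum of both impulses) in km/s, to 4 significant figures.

Δv = 2.769 km/s

From the circular-orbit relation v² = μ/r at r = 8197 km: μ = v²r = (6.973)² × 8197 = 3.98561×10^5 km³/s².
Transfer-ellipse semi-major axis a_t = (r₁ + r₂)/2 = (8197 + 24950)/2 = 16573.5 km.
At r₁ the circular-orbit speed is v₁ = √(μ/r₁) = 6.973 km/s.
On the transfer ellipse at r₁, v² = μ(2/r − 1/a) gives v_p = √[μ(2/r₁ − 1/a_t)] = 8.556 km/s.
First burn Δv₁ = |v_p − v₁| = 1.583 km/s.
At r₂, v₂ = √(μ/r₂) = 3.997 km/s.
Transfer-orbit speed at r₂: v_a = √[μ(2/r₂ − 1/a_t)] = 2.811 km/s.
Second burn Δv₂ = |v₂ − v_a| = 1.186 km/s.
Δv = Δv₁ + Δv₂ = 1.583 + 1.186 = 2.769 km/s.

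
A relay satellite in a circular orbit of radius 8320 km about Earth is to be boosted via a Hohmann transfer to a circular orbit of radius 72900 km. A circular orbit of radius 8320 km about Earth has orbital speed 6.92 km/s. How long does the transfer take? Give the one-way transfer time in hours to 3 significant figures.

From the circular-orbit relation v² = μ/r at r = 8320 km: μ = v²r = (6.92)² × 8320 = 3.98415×10^5 km³/s².
The Hohmann ellipse has a_t = (r₁ + r₂)/2 = 40610 km.
Transfer time t = π√(a_t³/μ) = π√((40610)³ / 3.98415×10^5) = 40730 s.
Converting: 40730 s ÷ 3600 s/hour = 11.3 hours.

t = 11.3 hours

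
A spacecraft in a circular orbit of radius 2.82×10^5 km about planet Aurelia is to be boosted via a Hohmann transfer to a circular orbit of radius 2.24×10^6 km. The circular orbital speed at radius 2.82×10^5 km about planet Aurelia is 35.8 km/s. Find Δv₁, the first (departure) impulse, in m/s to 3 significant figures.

From the circular-orbit relation v² = μ/r at r = 2.82×10^5 km: μ = v²r = (35.8)² × 2.82×10^5 = 3.61422×10^8 km³/s².
The Hohmann ellipse has a_t = (r₁ + r₂)/2 = 1.261×10^6 km.
Circular speed at r = 2.820×10^5 km: v_c = √(μ/r) = 35.80 km/s.
Transfer-orbit speed at the same r (vis-viva, a = a_t): v_t = √[μ(2/r − 1/a_t)] = 47.71 km/s.
Δv₁ = |v_t − v_c| = |47.71 − 35.80| = 11.91 km/s.

Δv₁ = 11900 m/s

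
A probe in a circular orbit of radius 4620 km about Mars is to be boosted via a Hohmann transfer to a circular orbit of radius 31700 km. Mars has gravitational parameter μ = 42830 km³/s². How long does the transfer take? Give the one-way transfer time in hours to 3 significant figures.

Transfer-ellipse semi-major axis a_t = (r₁ + r₂)/2 = (4620 + 31700)/2 = 18160 km.
Transfer time t = π√(a_t³/μ) = π√((18160)³ / 42830) = 37150 s.
Converting: 37150 s ÷ 3600 s/hour = 10.3 hours.

t = 10.3 hours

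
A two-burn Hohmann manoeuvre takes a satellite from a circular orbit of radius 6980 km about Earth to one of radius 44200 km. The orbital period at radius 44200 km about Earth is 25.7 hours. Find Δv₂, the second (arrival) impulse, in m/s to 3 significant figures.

Δv₂ = 1430 m/s

From Kepler's third law T² = 4π²r³/μ at r = 44200 km, T = 25.7 hours = 25.7 × 3600 s = 92520 s: μ = 4π²r³/T² = 3.98250×10^5 km³/s².
Semi-major axis of the transfer orbit: a_t = (6980 + 44200)/2 = 25590 km.
Circular speed at r = 44200 km: v_c = √(μ/r) = 3.002 km/s.
Vis-viva on the transfer ellipse at r = 44200 km gives v_t = √[μ(2/r − 1/a_t)] = 1.568 km/s.
Δv₂ = |v_t − v_c| = |1.568 − 3.002| = 1.434 km/s.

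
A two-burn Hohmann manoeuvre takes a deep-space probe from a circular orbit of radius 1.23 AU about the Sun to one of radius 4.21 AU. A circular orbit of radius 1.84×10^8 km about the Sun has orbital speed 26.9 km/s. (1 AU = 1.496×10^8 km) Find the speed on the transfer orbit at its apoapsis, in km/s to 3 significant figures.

v = 9.78 km/s

From the circular-orbit relation v² = μ/r at r = 1.84×10^8 km: μ = v²r = (26.9)² × 1.84×10^8 = 1.33144×10^11 km³/s².
In km: r₁ = 1.23 × 1.496×10^8 = 1.84008×10^8 km; r₂ = 4.21 × 1.496×10^8 = 6.29816×10^8 km.
The Hohmann ellipse has a_t = (r₁ + r₂)/2 = 4.06912×10^8 km.
At apoapsis, r = 6.29816×10^8 km.
Vis-viva: v = √[μ(2/r − 1/a_t)] = √[1.33144×10^11 × (2/6.29816×10^8 − 1/4.06912×10^8)] = 9.777 km/s.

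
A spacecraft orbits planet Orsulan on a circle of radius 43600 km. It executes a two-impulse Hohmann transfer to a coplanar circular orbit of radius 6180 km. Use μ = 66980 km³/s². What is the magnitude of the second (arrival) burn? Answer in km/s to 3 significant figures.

Semi-major axis of the transfer orbit: a_t = (43600 + 6180)/2 = 24890 km.
Circular speed at r = 6180 km: v_c = √(μ/r) = 3.292 km/s.
Vis-viva on the transfer ellipse at r = 6180 km gives v_t = √[μ(2/r − 1/a_t)] = 4.357 km/s.
Δv₂ = |v_t − v_c| = |4.357 − 3.292| = 1.065 km/s.

Δv₂ = 1.07 km/s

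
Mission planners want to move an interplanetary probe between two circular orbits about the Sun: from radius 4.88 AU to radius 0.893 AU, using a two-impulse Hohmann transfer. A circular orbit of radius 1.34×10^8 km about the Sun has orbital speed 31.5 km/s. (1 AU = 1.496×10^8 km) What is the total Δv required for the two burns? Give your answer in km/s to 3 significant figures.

Δv = 15.5 km/s

From the circular-orbit relation v² = μ/r at r = 1.34×10^8 km: μ = v²r = (31.5)² × 1.34×10^8 = 1.32962×10^11 km³/s².
In km: r₁ = 4.88 × 1.496×10^8 = 7.30048×10^8 km; r₂ = 0.893 × 1.496×10^8 = 1.335928×10^8 km.
Semi-major axis of the transfer orbit: a_t = (7.30048×10^8 + 1.335928×10^8)/2 = 4.318204×10^8 km.
At r₁ the circular-orbit speed is v₁ = √(μ/r₁) = 13.495 km/s.
On the transfer ellipse at r₁, v² = μ(2/r − 1/a) gives v_a = √[μ(2/r₁ − 1/a_t)] = 7.5063 km/s.
First burn Δv₁ = |v_a − v₁| = 5.989 km/s.
At r₂, v₂ = √(μ/r₂) = 31.548 km/s.
Transfer-orbit speed at r₂: v_p = √[μ(2/r₂ − 1/a_t)] = 41.020 km/s.
Second burn Δv₂ = |v₂ − v_p| = 9.472 km/s.
Δv = Δv₁ + Δv₂ = 5.989 + 9.472 = 15.46 km/s.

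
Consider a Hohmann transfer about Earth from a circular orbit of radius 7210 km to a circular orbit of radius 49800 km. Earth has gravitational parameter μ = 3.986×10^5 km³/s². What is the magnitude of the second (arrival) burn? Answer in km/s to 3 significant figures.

Δv₂ = 1.41 km/s

The Hohmann ellipse has a_t = (r₁ + r₂)/2 = 28505 km.
Circular speed at r = 49800 km: v_c = √(μ/r) = 2.829 km/s.
Transfer-orbit speed at the same r (vis-viva, a = a_t): v_t = √[μ(2/r − 1/a_t)] = 1.423 km/s.
Δv₂ = |v_t − v_c| = |1.423 − 2.829| = 1.406 km/s.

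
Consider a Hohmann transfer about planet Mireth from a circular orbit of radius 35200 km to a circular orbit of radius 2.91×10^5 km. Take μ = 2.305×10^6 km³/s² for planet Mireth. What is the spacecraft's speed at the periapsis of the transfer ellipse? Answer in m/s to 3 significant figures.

v = 10800 m/s

The Hohmann ellipse has a_t = (r₁ + r₂)/2 = 1.631×10^5 km.
At periapsis, r = 35200 km.
From the vis-viva equation, v = √[μ(2/r − 1/a_t)] = 10.81 km/s.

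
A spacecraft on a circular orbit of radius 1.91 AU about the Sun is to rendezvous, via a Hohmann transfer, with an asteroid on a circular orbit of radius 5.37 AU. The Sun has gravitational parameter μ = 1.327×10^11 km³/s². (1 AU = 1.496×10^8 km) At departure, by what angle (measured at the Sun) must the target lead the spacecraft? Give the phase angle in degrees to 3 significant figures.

φ = 79.5°

In km: r₁ = 1.91 × 1.496×10^8 = 2.85736×10^8 km; r₂ = 5.37 × 1.496×10^8 = 8.03352×10^8 km.
Transfer-ellipse semi-major axis a_t = (r₁ + r₂)/2 = (2.85736×10^8 + 8.03352×10^8)/2 = 5.44544×10^8 km.
The half-period of the transfer ellipse is t = π√(a_t³/μ) = 1.0959×10^8 s.
The target's mean motion on its circular orbit is ω₂ = √(μ/r₂³) = 1.5998×10^-8 rad/s.
Angle swept by the target during transfer: ω₂·t = 1.7532 rad = 100.5°.
Arrival is 180° from departure on the ellipse, so φ = 180° − 100.5° = 79.5°.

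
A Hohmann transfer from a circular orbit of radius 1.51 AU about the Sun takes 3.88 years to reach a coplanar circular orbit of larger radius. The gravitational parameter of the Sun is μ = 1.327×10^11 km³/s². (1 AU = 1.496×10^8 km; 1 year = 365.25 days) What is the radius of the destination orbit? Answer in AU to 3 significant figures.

In km: r₁ = 1.51 × 1.496×10^8 = 2.25896×10^8 km.
Transfer time t = 3.88 years × 365.25 × 86400 s = 1.22443488×10^8 s, and t = π√(a_t³/μ).
So a_t = (μ t²/π²)^(1/3) = (1.327×10^11 × (1.22443488×10^8)² / π²)^(1/3) = 5.8634×10^8 km.
Since a_t = (r₁ + r₂)/2, r₂ = 2a_t − r₁ = 2×5.8634×10^8 − 2.25896×10^8 = 9.46784×10^8 km.
In AU: r₂ = 9.46784×10^8 / 1.496×10^8 = 6.33 AU.

r₂ = 6.33 AU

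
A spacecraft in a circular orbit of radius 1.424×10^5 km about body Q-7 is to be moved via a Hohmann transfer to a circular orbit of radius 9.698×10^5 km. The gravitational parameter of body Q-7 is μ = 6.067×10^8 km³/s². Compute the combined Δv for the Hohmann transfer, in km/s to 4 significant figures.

Semi-major axis of the transfer orbit: a_t = (1.424×10^5 + 9.698×10^5)/2 = 5.561×10^5 km.
At r₁ the circular-orbit speed is v₁ = √(μ/r₁) = 65.273 km/s.
Transfer-orbit speed at r₁ (vis-viva equation): v_p = √[μ(2/r₁ − 1/a_t)] = 86.198 km/s.
First burn Δv₁ = |v_p − v₁| = 20.925 km/s.
Circular speed at r₂: v₂ = √(μ/r₂) = 25.012 km/s.
Transfer-orbit speed at r₂: v_a = √[μ(2/r₂ − 1/a_t)] = 12.657 km/s.
Second burn Δv₂ = |v₂ − v_a| = 12.355 km/s.
Total Δv = Δv₁ + Δv₂ = 33.28 km/s.

Δv = 33.28 km/s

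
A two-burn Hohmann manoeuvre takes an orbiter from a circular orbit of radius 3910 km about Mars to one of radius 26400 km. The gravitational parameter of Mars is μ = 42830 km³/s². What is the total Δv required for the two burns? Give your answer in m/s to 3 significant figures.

Semi-major axis of the transfer orbit: a_t = (3910 + 26400)/2 = 15155 km.
At r₁ the circular-orbit speed is v₁ = √(μ/r₁) = 3.3097 km/s.
On the transfer ellipse at r₁, v² = μ(2/r − 1/a) gives v_p = √[μ(2/r₁ − 1/a_t)] = 4.3683 km/s.
First burn Δv₁ = |v_p − v₁| = 1.0586 km/s.
Circular speed at r₂: v₂ = √(μ/r₂) = 1.273714 km/s.
Transfer-orbit speed at r₂: v_a = √[μ(2/r₂ − 1/a_t)] = 0.6469675 km/s.
Second burn Δv₂ = |v₂ − v_a| = 0.62675 km/s.
Δv = Δv₁ + Δv₂ = 1.0586 + 0.62675 = 1.685 km/s.

Δv = 1690 m/s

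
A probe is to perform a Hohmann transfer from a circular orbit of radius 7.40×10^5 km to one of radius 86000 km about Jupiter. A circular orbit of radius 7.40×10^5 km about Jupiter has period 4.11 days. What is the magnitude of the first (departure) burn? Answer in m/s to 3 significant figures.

Δv₁ = 7120 m/s

From Kepler's third law T² = 4π²r³/μ at r = 7.40×10^5 km, T = 4.11 days = 4.11 × 86400 s = 3.55104×10^5 s: μ = 4π²r³/T² = 1.26866×10^8 km³/s².
Transfer-ellipse semi-major axis a_t = (r₁ + r₂)/2 = (7.400×10^5 + 86000)/2 = 4.130×10^5 km.
Circular speed at r = 7.400×10^5 km: v_c = √(μ/r) = 13.094 km/s.
Transfer-orbit speed at the same r (vis-viva, a = a_t): v_t = √[μ(2/r − 1/a_t)] = 5.9749 km/s.
Δv₁ = |v_t − v_c| = |5.9749 − 13.094| = 7.119 km/s.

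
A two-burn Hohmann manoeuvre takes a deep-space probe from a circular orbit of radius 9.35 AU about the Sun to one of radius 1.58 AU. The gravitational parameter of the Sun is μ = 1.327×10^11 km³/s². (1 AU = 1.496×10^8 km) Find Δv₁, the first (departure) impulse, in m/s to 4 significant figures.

Δv₁ = 4503 m/s

In km: r₁ = 9.35 × 1.496×10^8 = 1.39876×10^9 km; r₂ = 1.58 × 1.496×10^8 = 2.36368×10^8 km.
The Hohmann ellipse has a_t = (r₁ + r₂)/2 = 8.17564×10^8 km.
On the circular orbit at r = 1.39876×10^9 km, v_c = √(μ/r) = 9.740 km/s.
Transfer-orbit speed at the same r (vis-viva, a = a_t): v_t = √[μ(2/r − 1/a_t)] = 5.237 km/s.
Δv₁ = |v_t − v_c| = |5.237 − 9.740| = 4.503 km/s.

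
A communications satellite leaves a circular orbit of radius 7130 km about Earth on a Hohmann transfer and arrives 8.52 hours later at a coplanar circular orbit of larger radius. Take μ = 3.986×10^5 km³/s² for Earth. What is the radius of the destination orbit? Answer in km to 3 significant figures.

Transfer time t = 8.52 hours = 30672 s, and t = π√(a_t³/μ).
So a_t = (μ t²/π²)^(1/3) = (3.986×10^5 × (30672)² / π²)^(1/3) = 33618 km.
Since a_t = (r₁ + r₂)/2, r₂ = 2a_t − r₁ = 2×33618 − 7130 = 60106 km.

r₂ = 60100 km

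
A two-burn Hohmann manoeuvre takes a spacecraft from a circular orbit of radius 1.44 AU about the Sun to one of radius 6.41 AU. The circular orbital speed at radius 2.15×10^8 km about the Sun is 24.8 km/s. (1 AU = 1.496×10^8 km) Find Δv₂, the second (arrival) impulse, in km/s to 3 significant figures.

From the circular-orbit relation v² = μ/r at r = 2.15×10^8 km: μ = v²r = (24.8)² × 2.15×10^8 = 1.32234×10^11 km³/s².
In km: r₁ = 1.44 × 1.496×10^8 = 2.15424×10^8 km; r₂ = 6.41 × 1.496×10^8 = 9.58936×10^8 km.
Transfer-ellipse semi-major axis a_t = (r₁ + r₂)/2 = (2.15424×10^8 + 9.58936×10^8)/2 = 5.8718×10^8 km.
On the circular orbit at r = 9.58936×10^8 km, v_c = √(μ/r) = 11.743 km/s.
Transfer-orbit speed at the same r (vis-viva, a = a_t): v_t = √[μ(2/r − 1/a_t)] = 7.1127 km/s.
Δv₂ = |v_t − v_c| = |7.1127 − 11.743| = 4.630 km/s.

Δv₂ = 4.63 km/s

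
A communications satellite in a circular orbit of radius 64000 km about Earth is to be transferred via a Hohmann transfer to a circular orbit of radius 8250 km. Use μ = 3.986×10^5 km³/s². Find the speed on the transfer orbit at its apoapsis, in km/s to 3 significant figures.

v = 1.19 km/s

The Hohmann ellipse has a_t = (r₁ + r₂)/2 = 36125 km.
The apoapsis of the transfer ellipse is at r = 64000 km.
Applying v² = μ(2/r − 1/a_t): v = 1.193 km/s.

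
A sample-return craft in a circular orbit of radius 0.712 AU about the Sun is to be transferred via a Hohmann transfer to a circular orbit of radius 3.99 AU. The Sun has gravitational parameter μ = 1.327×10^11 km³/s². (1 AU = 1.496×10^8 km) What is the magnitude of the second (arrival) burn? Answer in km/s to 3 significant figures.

In km: r₁ = 0.712 × 1.496×10^8 = 1.065152×10^8 km; r₂ = 3.99 × 1.496×10^8 = 5.96904×10^8 km.
Semi-major axis of the transfer orbit: a_t = (1.065152×10^8 + 5.96904×10^8)/2 = 3.517096×10^8 km.
Circular speed at r = 5.96904×10^8 km: v_c = √(μ/r) = 14.91 km/s.
Transfer-orbit speed at the same r (vis-viva, a = a_t): v_t = √[μ(2/r − 1/a_t)] = 8.205 km/s.
Δv₂ = |v_t − v_c| = |8.205 − 14.91| = 6.705 km/s.

Δv₂ = 6.70 km/s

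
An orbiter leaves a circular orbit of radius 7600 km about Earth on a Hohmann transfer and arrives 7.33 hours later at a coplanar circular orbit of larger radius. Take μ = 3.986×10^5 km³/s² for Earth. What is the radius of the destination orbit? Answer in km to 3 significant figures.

Transfer time t = 7.33 hours = 26388 s, and t = π√(a_t³/μ).
So a_t = (μ t²/π²)^(1/3) = (3.986×10^5 × (26388)² / π²)^(1/3) = 30410 km.
Since a_t = (r₁ + r₂)/2, r₂ = 2a_t − r₁ = 2×30410 − 7600 = 53220 km.

r₂ = 53200 km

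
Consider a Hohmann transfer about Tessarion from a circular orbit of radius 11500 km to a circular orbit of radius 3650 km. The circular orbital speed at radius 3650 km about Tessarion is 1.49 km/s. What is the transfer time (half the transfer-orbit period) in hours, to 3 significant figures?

t = 6.39 hours

From the circular-orbit relation v² = μ/r at r = 3650 km: μ = v²r = (1.49)² × 3650 = 8103.36 km³/s².
Transfer-ellipse semi-major axis a_t = (r₁ + r₂)/2 = (11500 + 3650)/2 = 7575 km.
Transfer time t = π√(a_t³/μ) = π√((7575)³ / 8103.36) = 23010 s.
Converting: 23010 s ÷ 3600 s/hour = 6.39 hours.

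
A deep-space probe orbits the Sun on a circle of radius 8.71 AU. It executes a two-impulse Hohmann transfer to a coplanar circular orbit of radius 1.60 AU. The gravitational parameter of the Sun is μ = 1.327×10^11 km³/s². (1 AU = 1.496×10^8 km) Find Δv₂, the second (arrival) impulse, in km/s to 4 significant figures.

Δv₂ = 7.060 km/s

In km: r₁ = 8.71 × 1.496×10^8 = 1.303016×10^9 km; r₂ = 1.60 × 1.496×10^8 = 2.3936×10^8 km.
Semi-major axis of the transfer orbit: a_t = (1.303016×10^9 + 2.3936×10^8)/2 = 7.71188×10^8 km.
On the circular orbit at r = 2.3936×10^8 km, v_c = √(μ/r) = 23.55 km/s.
Vis-viva on the transfer ellipse at r = 2.3936×10^8 km gives v_t = √[μ(2/r − 1/a_t)] = 30.61 km/s.
Δv₂ = |v_t − v_c| = |30.61 − 23.55| = 7.060 km/s.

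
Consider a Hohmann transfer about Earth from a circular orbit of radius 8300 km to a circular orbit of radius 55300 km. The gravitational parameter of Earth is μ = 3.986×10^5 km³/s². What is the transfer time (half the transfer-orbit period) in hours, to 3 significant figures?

Semi-major axis of the transfer orbit: a_t = (8300 + 55300)/2 = 31800 km.
Transfer time t = π√(a_t³/μ) = π√((31800)³ / 3.986×10^5) = 28220 s.
Converting: 28220 s ÷ 3600 s/hour = 7.84 hours.

t = 7.84 hours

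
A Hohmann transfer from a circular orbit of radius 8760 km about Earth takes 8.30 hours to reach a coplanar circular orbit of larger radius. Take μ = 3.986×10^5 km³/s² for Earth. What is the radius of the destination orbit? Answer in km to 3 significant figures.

r₂ = 57300 km

Transfer time t = 8.30 hours = 29880 s, and t = π√(a_t³/μ).
So a_t = (μ t²/π²)^(1/3) = (3.986×10^5 × (29880)² / π²)^(1/3) = 33037 km.
Since a_t = (r₁ + r₂)/2, r₂ = 2a_t − r₁ = 2×33037 − 8760 = 57314 km.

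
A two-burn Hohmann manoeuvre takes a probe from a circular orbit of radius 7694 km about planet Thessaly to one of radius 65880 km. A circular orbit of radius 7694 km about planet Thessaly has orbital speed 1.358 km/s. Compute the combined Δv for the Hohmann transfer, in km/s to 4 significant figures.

Δv = 0.7112 km/s

From the circular-orbit relation v² = μ/r at r = 7694 km: μ = v²r = (1.358)² × 7694 = 14189.0 km³/s².
The Hohmann ellipse has a_t = (r₁ + r₂)/2 = 36787 km.
At r₁ the circular-orbit speed is v₁ = √(μ/r₁) = 1.35800 km/s.
Transfer-orbit speed at r₁ (v² = μ(2/r − 1/a)): v_p = √[μ(2/r₁ − 1/a_t)] = 1.81731 km/s.
First burn Δv₁ = |v_p − v₁| = 0.45931 km/s.
At r₂, v₂ = √(μ/r₂) = 0.46409 km/s.
Transfer-orbit speed at r₂: v_a = √[μ(2/r₂ − 1/a_t)] = 0.21224 km/s.
Second burn Δv₂ = |v₂ − v_a| = 0.25185 km/s.
Total Δv = Δv₁ + Δv₂ = 0.7112 km/s.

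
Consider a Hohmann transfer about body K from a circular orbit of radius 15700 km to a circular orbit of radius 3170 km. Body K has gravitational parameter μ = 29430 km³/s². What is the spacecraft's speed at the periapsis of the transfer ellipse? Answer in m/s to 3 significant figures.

Transfer-ellipse semi-major axis a_t = (r₁ + r₂)/2 = (15700 + 3170)/2 = 9435 km.
The periapsis of the transfer ellipse is at r = 3170 km.
Vis-viva: v = √[μ(2/r − 1/a_t)] = √[29430 × (2/3170 − 1/9435)] = 3.930 km/s.

v = 3930 m/s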